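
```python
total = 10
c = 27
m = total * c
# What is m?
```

Trace:
`total = 10` → total = 10
`c = 27` → c = 27
`m = total * c` → m = 270
So m = 270

Answer: 270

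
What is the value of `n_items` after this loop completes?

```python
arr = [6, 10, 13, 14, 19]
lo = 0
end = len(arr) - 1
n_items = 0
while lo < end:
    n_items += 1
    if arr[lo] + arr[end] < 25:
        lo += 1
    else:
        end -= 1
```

Steps to find pair summing to 25
`n_items` takes the values: 0 → 1 → 2 → 3 → 4

Answer: 4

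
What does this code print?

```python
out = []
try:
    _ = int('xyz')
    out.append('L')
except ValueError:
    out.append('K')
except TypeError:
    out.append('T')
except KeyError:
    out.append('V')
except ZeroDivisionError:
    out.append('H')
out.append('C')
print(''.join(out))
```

Execution trace: 'K' (except ValueError) → 'C' (after the try/except). Output: KC

Answer: KC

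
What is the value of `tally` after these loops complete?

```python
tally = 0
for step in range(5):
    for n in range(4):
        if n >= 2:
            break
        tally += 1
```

Inner breaks at 2, outer runs 5 times
`tally` takes the values: 0 → 1 → 2 → 3 → 4 → 5 → 6 → 7 → 8 → 9 → 10

Answer: 10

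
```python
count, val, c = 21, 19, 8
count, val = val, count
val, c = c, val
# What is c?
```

Trace:
`count, val, c = 21, 19, 8` → count = 21; val = 19; c = 8
`count, val = val, count` → count = 19; val = 21
`val, c = c, val` → val = 8; c = 21
So c = 21

Answer: 21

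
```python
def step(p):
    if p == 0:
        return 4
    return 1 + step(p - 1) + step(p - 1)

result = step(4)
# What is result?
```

step(p) = 1 + 2·step(p-1), step(0)=4. Closed form: (4+1)·2^4 - 1 = 79.

Answer: 79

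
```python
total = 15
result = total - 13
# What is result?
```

Trace:
`total = 15` → total = 15
`result = total - 13` → result = 2
So result = 2

Answer: 2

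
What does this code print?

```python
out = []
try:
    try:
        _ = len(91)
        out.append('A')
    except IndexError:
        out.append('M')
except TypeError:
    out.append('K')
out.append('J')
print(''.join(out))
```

Execution trace: 'K' (outer except TypeError) → 'J' (after the try/except). Output: KJ

Answer: KJ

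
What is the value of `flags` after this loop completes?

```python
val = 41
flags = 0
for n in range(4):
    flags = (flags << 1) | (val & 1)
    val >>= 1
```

Reverse lowest 4 bits of 41
`flags` takes the values: 0 → 1 → 2 → 4 → 9

Answer: 9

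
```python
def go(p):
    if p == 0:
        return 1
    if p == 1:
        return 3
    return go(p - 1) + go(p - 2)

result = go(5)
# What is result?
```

Build up from base cases: go(0)=1, go(1)=3, go(2)=4, go(3)=7, go(4)=11, go(5)=18

Answer: 18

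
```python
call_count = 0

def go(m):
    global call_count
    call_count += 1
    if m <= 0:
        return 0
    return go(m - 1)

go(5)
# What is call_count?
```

Linear recursion stepping by 1: 6 calls from m=5 down to ≤0.

Answer: 6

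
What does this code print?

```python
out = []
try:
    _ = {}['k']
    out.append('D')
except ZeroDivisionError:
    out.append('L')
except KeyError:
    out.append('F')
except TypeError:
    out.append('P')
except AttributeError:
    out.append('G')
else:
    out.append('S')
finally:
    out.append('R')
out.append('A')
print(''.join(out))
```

Execution trace: 'F' (except KeyError) → 'R' (finally) → 'A' (after the try/except). Output: FRA

Answer: FRA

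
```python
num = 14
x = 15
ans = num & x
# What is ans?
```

Trace:
`num = 14` → num = 14
`x = 15` → x = 15
`ans = num & x` → ans = 14
So ans = 14

Answer: 14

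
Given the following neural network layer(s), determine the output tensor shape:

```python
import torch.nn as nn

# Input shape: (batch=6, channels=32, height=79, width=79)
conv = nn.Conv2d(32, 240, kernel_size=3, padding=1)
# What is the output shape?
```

Input: (6, 32, 79, 79) -> Output: (6, 240, 79, 79)

Answer: (6, 240, 79, 79)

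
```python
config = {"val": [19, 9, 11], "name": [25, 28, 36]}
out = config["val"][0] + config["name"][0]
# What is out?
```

Trace:
`config = {"val": [19, 9, 11], "name": [25, 28, 36]}` → config = {'val': [19, 9, 11], 'name': [25, 28, 36]}
`out = config["val"][0] + config["name"][0]` → out = 44
So out = 44

Answer: 44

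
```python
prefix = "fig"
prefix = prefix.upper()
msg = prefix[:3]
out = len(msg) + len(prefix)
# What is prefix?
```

Trace:
`prefix = "fig"` → prefix = 'fig'
`prefix = prefix.upper()` → prefix = 'FIG'
`msg = prefix[:3]` → msg = 'FIG'
`out = len(msg) + len(prefix)` → out = 6
So prefix = 'FIG'

Answer: 'FIG'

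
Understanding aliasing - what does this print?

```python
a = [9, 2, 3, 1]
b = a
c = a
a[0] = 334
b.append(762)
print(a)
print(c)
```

Key concept: multiple aliases.
Step by step:
`a = [9, 2, 3, 1]` → a = [9, 2, 3, 1]
`b = a` → b = [9, 2, 3, 1] (same object as a)
`c = a` → c = [9, 2, 3, 1] (same object as a, b)
`a[0] = 334` → a = [334, 2, 3, 1] (same object as b, c); b = [334, 2, 3, 1] (same object as a, c); c = [334, 2, 3, 1] (same object as a, b)
`b.append(762)` → a = [334, 2, 3, 1, 762] (same object as b, c); b = [334, 2, 3, 1, 762] (same object as a, c); c = [334, 2, 3, 1, 762] (same object as a, b)
`print(a)` → prints [334, 2, 3, 1, 762]
`print(c)` → prints [334, 2, 3, 1, 762]

Answer:
[334, 2, 3, 1, 762]
[334, 2, 3, 1, 762]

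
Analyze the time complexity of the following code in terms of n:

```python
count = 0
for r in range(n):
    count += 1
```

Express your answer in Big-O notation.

Each loop level contributes: n. Multiplying the contributions gives O(n).

Answer: O(n)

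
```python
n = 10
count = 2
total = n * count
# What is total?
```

Trace:
`n = 10` → n = 10
`count = 2` → count = 2
`total = n * count` → total = 20
So total = 20

Answer: 20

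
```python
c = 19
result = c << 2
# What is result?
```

Trace:
`c = 19` → c = 19
`result = c << 2` → result = 76
So result = 76

Answer: 76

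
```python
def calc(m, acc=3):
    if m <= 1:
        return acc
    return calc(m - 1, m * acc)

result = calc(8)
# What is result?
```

Accumulator trace (n, acc): (8, 3) -> (7, 24) -> (6, 168) -> (5, 1008) -> (4, 5040) -> (3, 20160) -> (2, 60480) -> (1, 120960) -> return 120960

Answer: 120960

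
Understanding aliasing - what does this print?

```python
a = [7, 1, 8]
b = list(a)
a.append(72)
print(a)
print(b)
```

Key concept: list() constructor creates copy.
Step by step:
`a = [7, 1, 8]` → a = [7, 1, 8]
`b = list(a)` → b = [7, 1, 8]
`a.append(72)` → a = [7, 1, 8, 72]
`print(a)` → prints [7, 1, 8, 72]
`print(b)` → prints [7, 1, 8]

Answer:
[7, 1, 8, 72]
[7, 1, 8]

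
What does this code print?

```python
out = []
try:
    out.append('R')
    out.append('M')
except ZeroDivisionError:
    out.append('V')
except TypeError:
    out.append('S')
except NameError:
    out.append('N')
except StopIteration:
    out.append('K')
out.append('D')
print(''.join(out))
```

Execution trace: 'R' (try body) → 'M' (try body, no exception) → 'D' (after the try/except). Output: RMD

Answer: RMD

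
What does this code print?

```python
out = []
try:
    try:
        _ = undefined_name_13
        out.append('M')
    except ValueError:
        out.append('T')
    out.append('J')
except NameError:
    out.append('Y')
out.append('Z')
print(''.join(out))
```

Execution trace: 'Y' (except NameError) → 'Z' (after the try/except). Output: YZ

Answer: YZ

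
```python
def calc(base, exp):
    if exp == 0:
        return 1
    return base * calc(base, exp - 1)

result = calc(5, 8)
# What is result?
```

calc(5, 8) = 5 * 5 * 5 * 5 * 5 * 5 * 5 * 5 = 390625

Answer: 390625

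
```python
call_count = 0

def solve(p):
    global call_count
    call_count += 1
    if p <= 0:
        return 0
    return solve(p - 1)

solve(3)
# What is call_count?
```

Linear recursion stepping by 1: 4 calls from p=3 down to ≤0.

Answer: 4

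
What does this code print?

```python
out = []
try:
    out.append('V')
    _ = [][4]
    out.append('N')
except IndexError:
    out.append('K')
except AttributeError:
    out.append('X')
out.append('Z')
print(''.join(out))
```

Execution trace: 'V' (try body) → 'K' (except IndexError) → 'Z' (after the try/except). Output: VKZ

Answer: VKZ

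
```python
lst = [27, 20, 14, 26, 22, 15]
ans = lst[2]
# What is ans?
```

Trace:
`lst = [27, 20, 14, 26, 22, 15]` → lst = [27, 20, 14, 26, 22, 15]
`ans = lst[2]` → ans = 14
So ans = 14

Answer: 14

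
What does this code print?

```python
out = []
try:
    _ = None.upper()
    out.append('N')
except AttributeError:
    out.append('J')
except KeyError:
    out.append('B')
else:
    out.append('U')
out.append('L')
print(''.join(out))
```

Execution trace: 'J' (except AttributeError) → 'L' (after the try/except). Output: JL

Answer: JL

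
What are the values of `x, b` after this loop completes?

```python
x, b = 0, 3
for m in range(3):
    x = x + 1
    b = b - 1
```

x goes 0→3, b goes 3→0
`x, b` takes the values: (0, 3) → (1, 3) → (1, 2) → (2, 2) → (2, 1) → (3, 1) → (3, 0)

Answer: 3, 0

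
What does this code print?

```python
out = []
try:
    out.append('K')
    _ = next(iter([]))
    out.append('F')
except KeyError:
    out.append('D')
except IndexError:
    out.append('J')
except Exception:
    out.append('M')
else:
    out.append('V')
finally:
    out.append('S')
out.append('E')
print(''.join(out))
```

Execution trace: 'K' (try body) → 'M' (except Exception) → 'S' (finally) → 'E' (after the try/except). Output: KMSE

Answer: KMSE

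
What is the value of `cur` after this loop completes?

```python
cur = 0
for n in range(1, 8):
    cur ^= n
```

XOR of 1 to 7
`cur` takes the values: 0 → 1 → 3 → 0 → 4 → 1 → 7 → 0

Answer: 0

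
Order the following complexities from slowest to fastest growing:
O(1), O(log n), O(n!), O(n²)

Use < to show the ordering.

Ordered by growth rate: O(1) < O(log n) < O(n²) < O(n!)

Answer: O(1) < O(log n) < O(n²) < O(n!)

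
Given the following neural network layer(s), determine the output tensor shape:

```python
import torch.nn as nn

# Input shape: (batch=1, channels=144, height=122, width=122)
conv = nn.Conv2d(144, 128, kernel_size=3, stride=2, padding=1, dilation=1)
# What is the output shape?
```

Input: (1, 144, 122, 122) -> Output: (1, 128, 61, 61)

Answer: (1, 128, 61, 61)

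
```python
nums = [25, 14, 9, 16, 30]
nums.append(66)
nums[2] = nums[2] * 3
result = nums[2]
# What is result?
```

Trace:
`nums = [25, 14, 9, 16, 30]` → nums = [25, 14, 9, 16, 30]
`nums.append(66)` → nums = [25, 14, 9, 16, 30, 66]
`nums[2] = nums[2] * 3` → nums = [25, 14, 27, 16, 30, 66]
`result = nums[2]` → result = 27
So result = 27

Answer: 27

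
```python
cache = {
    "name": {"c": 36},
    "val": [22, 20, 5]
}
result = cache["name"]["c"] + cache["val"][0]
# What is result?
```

Trace:
`cache = { ...` → cache = {'name': {'c': 36}, 'val': [22, 20, 5]}
`result = cache["name"]["c"] + cache["val"][0]` → result = 58
So result = 58

Answer: 58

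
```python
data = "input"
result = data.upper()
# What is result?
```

Trace:
`data = "input"` → data = 'input'
`result = data.upper()` → result = 'INPUT'
So result = 'INPUT'

Answer: 'INPUT'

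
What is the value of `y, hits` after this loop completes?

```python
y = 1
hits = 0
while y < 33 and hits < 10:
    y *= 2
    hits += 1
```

Double until >= 33 or 10 iterations
`y, hits` takes the values: (1, 0) → (2, 0) → (2, 1) → (4, 1) → (4, 2) → (8, 2) → (8, 3) → (16, 3) → (16, 4) → (32, 4) → (32, 5) → (64, 5) → (64, 6)

Answer: 64, 6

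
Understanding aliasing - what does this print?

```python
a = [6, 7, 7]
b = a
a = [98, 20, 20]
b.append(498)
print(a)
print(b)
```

Key concept: rebinding vs mutation: a is rebound to a new list, b still points at the original.
Step by step:
`a = [6, 7, 7]` → a = [6, 7, 7]
`b = a` → b = [6, 7, 7] (same object as a)
`a = [98, 20, 20]` → a = [98, 20, 20]
`b.append(498)` → b = [6, 7, 7, 498]
`print(a)` → prints [98, 20, 20]
`print(b)` → prints [6, 7, 7, 498]

Answer:
[98, 20, 20]
[6, 7, 7, 498]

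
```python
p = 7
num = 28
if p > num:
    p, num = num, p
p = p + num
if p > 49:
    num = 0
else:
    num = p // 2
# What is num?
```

Trace:
`p = 7` → p = 7
`num = 28` → num = 28
`if p > num: ...` → p > num is False → no variable changes
`p = p + num` → p = 35
`if p > 49: ...` → p > 49 is False, take else branch → num = 17
So num = 17

Answer: 17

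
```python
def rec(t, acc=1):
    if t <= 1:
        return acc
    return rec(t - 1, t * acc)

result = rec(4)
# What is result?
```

Accumulator trace (n, acc): (4, 1) -> (3, 4) -> (2, 12) -> (1, 24) -> return 24

Answer: 24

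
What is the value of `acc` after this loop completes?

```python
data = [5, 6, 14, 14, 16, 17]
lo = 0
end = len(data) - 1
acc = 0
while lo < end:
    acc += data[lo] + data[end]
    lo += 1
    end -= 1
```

Sum of pairs from ends
`acc` takes the values: 0 → 22 → 44 → 72

Answer: 72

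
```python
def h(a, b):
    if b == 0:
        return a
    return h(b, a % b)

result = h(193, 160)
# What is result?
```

h(193, 160) -> h(160, 33) -> h(33, 28) -> h(28, 5) -> h(5, 3) -> h(3, 2) -> h(2, 1) -> h(1, 0) -> 1

Answer: 1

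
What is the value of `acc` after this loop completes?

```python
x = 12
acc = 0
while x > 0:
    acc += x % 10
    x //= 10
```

Sum digits of 12
`acc` takes the values: 0 → 2 → 3

Answer: 3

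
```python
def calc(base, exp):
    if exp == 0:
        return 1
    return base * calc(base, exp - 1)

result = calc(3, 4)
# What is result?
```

calc(3, 4) = 3 * 3 * 3 * 3 = 81

Answer: 81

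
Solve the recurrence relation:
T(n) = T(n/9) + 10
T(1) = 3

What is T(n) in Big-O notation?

Each step divides n by 9 and adds 10. After log_9(n) steps we reach T(1)=3. So T(n) = 10·log_9(n) + 3 = O(log n).

Answer: O(log n)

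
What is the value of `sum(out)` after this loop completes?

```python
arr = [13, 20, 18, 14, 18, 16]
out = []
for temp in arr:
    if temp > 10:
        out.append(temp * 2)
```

Sum of doubled values > 10
`out` takes the values: [] → [26] → [26, 40] → [26, 40, 36] → [26, 40, 36, 28] → [26, 40, 36, 28, 36] → [26, 40, 36, 28, 36, 32]
So `sum(out)` = 198

Answer: 198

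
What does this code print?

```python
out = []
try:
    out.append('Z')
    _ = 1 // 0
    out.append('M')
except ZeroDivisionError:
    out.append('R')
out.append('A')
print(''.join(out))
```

Execution trace: 'Z' (try body) → 'R' (except ZeroDivisionError) → 'A' (after the try/except). Output: ZRA

Answer: ZRA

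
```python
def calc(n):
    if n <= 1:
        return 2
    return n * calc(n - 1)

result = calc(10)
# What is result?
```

calc(10) = 10 * 9 * 8 * 7 * 6 * 5 * 4 * 3 * 2 * 2 = 7257600

Answer: 7257600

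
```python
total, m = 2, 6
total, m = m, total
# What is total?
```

Trace:
`total, m = 2, 6` → total = 2; m = 6
`total, m = m, total` → total = 6; m = 2
So total = 6

Answer: 6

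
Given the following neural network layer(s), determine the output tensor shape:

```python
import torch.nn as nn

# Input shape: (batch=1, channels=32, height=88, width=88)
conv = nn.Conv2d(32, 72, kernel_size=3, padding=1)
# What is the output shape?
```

Input: (1, 32, 88, 88) -> Output: (1, 72, 88, 88)

Answer: (1, 72, 88, 88)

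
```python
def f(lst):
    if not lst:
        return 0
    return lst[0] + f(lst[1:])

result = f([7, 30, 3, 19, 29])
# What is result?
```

7 + 30 + 3 + 19 + 29 + 0 = 88

Answer: 88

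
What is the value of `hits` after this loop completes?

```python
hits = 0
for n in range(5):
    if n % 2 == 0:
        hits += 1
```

Count numbers divisible by 2 in range(5)
`hits` takes the values: 0 → 1 → 2 → 3

Answer: 3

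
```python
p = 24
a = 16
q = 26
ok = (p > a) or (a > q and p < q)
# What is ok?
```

Trace:
`p = 24` → p = 24
`a = 16` → a = 16
`q = 26` → q = 26
`ok = (p > a) or (a > q and p < q)` → ok = True
So ok = True

Answer: True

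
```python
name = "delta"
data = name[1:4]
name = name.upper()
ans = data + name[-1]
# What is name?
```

Trace:
`name = "delta"` → name = 'delta'
`data = name[1:4]` → data = 'elt'
`name = name.upper()` → name = 'DELTA'
`ans = data + name[-1]` → ans = 'eltA'
So name = 'DELTA'

Answer: 'DELTA'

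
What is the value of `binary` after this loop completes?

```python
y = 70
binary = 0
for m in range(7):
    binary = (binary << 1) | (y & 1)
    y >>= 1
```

Reverse lowest 7 bits of 70
`binary` takes the values: 0 → 1 → 3 → 6 → 12 → 24 → 49

Answer: 49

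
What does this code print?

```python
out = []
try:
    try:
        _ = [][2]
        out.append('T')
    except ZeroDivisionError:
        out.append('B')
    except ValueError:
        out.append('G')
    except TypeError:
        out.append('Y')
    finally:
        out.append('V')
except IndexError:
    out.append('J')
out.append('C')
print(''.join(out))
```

Execution trace: 'V' (inner finally) → 'J' (outer except IndexError) → 'C' (after the try/except). Output: VJC

Answer: VJC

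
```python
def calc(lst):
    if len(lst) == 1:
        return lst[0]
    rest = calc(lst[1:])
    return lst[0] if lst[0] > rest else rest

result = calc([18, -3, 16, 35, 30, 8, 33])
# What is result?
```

Recursive max over [18, -3, 16, 35, 30, 8, 33] = 35

Answer: 35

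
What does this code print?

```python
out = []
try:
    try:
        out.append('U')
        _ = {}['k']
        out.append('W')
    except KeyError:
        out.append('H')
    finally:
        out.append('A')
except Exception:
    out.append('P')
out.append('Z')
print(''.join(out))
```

Execution trace: 'U' (inner try body) → 'H' (inner except KeyError) → 'A' (inner finally) → 'Z' (after the try/except). Output: UHAZ

Answer: UHAZ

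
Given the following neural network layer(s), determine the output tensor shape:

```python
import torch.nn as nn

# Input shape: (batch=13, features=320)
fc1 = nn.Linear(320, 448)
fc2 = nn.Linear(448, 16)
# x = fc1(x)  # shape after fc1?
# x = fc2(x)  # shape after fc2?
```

Input: (13, 320) -> after fc1: (13, 448) -> Output: (13, 16)

Answer: (13, 16)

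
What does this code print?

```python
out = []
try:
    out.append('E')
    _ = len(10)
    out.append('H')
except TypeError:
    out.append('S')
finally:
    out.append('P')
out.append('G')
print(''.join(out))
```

Execution trace: 'E' (try body) → 'S' (except TypeError) → 'P' (finally) → 'G' (after the try/except). Output: ESPG

Answer: ESPG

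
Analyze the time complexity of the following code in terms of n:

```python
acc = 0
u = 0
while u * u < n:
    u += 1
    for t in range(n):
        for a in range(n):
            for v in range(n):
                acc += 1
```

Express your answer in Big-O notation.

Each loop level contributes: √n × n × n × n. Multiplying the contributions gives O(n^3√n).

Answer: O(n^3√n)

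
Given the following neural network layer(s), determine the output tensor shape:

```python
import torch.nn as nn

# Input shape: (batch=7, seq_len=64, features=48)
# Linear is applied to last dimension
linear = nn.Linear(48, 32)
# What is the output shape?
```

Input: (7, 64, 48) -> Output: (7, 64, 32)

Answer: (7, 64, 32)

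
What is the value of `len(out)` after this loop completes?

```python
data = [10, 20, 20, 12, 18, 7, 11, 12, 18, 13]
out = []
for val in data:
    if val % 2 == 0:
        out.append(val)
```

Count even numbers in [10, 20, 20, 12, 18, 7, 11, 12, 18, 13]
`out` takes the values: [] → [10] → [10, 20] → [10, 20, 20] → [10, 20, 20, 12] → [10, 20, 20, 12, 18] → [10, 20, 20, 12, 18, 12] → [10, 20, 20, 12, 18, 12, 18]
So `len(out)` = 7

Answer: 7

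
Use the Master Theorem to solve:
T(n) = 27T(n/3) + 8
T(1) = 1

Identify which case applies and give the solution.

a=27, b=3, f(n)=8. log_3(27) = 3. Since c=0 < 3, Case 1 applies: T(n) = Θ(n^log_b(a)) = O(n^3).

Answer: O(n^3) - Case 1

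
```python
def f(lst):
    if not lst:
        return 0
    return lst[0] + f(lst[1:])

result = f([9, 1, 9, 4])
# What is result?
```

9 + 1 + 9 + 4 + 0 = 23

Answer: 23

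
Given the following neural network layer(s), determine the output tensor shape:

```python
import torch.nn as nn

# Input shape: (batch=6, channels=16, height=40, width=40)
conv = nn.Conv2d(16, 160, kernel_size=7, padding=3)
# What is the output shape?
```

Input: (6, 16, 40, 40) -> Output: (6, 160, 40, 40)

Answer: (6, 160, 40, 40)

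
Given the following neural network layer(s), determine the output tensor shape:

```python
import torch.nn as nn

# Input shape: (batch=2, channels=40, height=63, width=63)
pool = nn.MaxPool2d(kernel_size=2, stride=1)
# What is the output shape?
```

Input: (2, 40, 63, 63) -> Output: (2, 40, 62, 62)

Answer: (2, 40, 62, 62)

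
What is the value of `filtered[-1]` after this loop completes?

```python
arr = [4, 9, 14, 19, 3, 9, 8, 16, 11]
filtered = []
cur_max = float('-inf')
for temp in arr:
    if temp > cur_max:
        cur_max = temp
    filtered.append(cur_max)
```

Running max ends at 19
`filtered` takes the values: [] → [4] → [4, 9] → [4, 9, 14] → [4, 9, 14, 19] → [4, 9, 14, 19, 19] → [4, 9, 14, 19, 19, 19] → [4, 9, 14, 19, 19, 19, 19] → [4, 9, 14, 19, 19, 19, 19, 19] → [4, 9, 14, 19, 19, 19, 19, 19, 19]
So `filtered[-1]` = 19

Answer: 19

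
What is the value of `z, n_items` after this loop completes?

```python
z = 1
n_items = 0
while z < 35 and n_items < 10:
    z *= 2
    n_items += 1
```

Double until >= 35 or 10 iterations
`z, n_items` takes the values: (1, 0) → (2, 0) → (2, 1) → (4, 1) → (4, 2) → (8, 2) → (8, 3) → (16, 3) → (16, 4) → (32, 4) → (32, 5) → (64, 5) → (64, 6)

Answer: 64, 6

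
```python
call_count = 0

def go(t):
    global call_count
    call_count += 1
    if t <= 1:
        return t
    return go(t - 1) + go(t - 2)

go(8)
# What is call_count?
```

Calls(t) = 1 + Calls(t-1) + Calls(t-2); Calls(0)=Calls(1)=1. For t=8 this gives 67.

Answer: 67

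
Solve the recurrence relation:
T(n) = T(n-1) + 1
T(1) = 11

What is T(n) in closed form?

Unrolling: T(n) = T(1) + 1·(n-1) = 11 + 1(n-1) = n + 10.

Answer: T(n) = n + 10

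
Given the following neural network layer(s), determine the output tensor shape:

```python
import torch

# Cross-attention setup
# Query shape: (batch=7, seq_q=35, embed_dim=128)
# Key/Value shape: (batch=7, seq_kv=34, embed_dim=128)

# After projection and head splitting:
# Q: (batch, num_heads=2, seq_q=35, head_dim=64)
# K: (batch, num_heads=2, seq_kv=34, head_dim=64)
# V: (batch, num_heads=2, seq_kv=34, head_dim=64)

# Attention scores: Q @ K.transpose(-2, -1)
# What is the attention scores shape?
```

Input: (7, 35, 128) -> Output: (7, 2, 35, 34)

Answer: (7, 2, 35, 34)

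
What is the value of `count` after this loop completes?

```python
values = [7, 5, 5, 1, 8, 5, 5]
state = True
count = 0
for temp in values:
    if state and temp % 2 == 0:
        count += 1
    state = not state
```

Count even values at even positions
`count` takes the values: 0 → 1

Answer: 1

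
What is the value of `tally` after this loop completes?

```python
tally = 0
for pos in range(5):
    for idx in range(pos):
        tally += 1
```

Triangle number: 0+1+2+...+4
`tally` takes the values: 0 → 1 → 2 → 3 → 4 → 5 → 6 → 7 → 8 → 9 → 10

Answer: 10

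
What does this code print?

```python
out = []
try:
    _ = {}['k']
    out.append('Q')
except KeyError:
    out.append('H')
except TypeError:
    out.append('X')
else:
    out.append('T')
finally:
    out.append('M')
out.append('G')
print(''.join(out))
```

Execution trace: 'H' (except KeyError) → 'M' (finally) → 'G' (after the try/except). Output: HMG

Answer: HMG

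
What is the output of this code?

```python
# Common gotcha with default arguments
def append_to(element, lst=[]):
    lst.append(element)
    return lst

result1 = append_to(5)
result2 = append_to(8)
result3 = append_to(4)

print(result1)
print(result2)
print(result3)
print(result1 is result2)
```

Key concept: mutable default argument gotcha.
Step by step:
`result1 = append_to(5)` → result1 = [5]
`result2 = append_to(8)` → result1 = [5, 8] (same object as result2); result2 = [5, 8] (same object as result1)
`result3 = append_to(4)` → result1 = [5, 8, 4] (same object as result2, result3); result2 = [5, 8, 4] (same object as result1, result3); result3 = [5, 8, 4] (same object as result1, result2)
`print(result1)` → prints [5, 8, 4]
`print(result2)` → prints [5, 8, 4]
`print(result3)` → prints [5, 8, 4]
`print(result1 is result2)` → prints True

Answer:
[5, 8, 4]
[5, 8, 4]
[5, 8, 4]
True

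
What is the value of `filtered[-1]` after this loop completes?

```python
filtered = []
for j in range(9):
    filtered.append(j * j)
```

Last element of squares 0 to 8
`filtered` takes the values: [] → [0] → [0, 1] → [0, 1, 4] → [0, 1, 4, 9] → [0, 1, 4, 9, 16] → [0, 1, 4, 9, 16, 25] → [0, 1, 4, 9, 16, 25, 36] → [0, 1, 4, 9, 16, 25, 36, 49] → [0, 1, 4, 9, 16, 25, 36, 49, 64]
So `filtered[-1]` = 64

Answer: 64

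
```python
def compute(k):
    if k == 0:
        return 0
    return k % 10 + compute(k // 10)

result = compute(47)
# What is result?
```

Sum of digits of 47: 7 + 4 = 11

Answer: 11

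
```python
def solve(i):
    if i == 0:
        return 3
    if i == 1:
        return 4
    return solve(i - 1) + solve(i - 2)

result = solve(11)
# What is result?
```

Build up from base cases: solve(0)=3, solve(1)=4, solve(2)=7, solve(3)=11, solve(4)=18, solve(5)=29, solve(6)=47, ..., solve(11)=521

Answer: 521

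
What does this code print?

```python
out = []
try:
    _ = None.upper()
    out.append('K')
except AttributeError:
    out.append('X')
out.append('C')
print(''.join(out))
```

Execution trace: 'X' (except AttributeError) → 'C' (after the try/except). Output: XC

Answer: XC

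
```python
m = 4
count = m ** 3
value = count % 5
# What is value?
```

Trace:
`m = 4` → m = 4
`count = m ** 3` → count = 64
`value = count % 5` → value = 4
So value = 4

Answer: 4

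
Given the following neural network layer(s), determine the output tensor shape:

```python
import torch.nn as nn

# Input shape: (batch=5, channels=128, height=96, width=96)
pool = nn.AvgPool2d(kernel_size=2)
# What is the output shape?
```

Input: (5, 128, 96, 96) -> Output: (5, 128, 48, 48)

Answer: (5, 128, 48, 48)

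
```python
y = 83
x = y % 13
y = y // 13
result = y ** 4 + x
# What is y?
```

Trace:
`y = 83` → y = 83
`x = y % 13` → x = 5
`y = y // 13` → y = 6
`result = y ** 4 + x` → result = 1301
So y = 6

Answer: 6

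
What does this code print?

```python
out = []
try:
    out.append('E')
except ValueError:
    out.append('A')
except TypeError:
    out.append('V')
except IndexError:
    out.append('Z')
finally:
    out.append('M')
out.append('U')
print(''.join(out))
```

Execution trace: 'E' (try body, no exception) → 'M' (finally) → 'U' (after the try/except). Output: EMU

Answer: EMU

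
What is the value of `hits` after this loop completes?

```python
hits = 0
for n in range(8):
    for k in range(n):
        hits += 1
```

Triangle number: 0+1+2+...+7
`hits` takes the values: 0 → 1 → 2 → 3 → 4 → 5 → 6 → 7 → 8 → 9 → 10 → 11 → 12 → 13 → 14 → 15 → 16 → 17 → 18 → 19 → 20 → 21 → 22 → 23 → 24 → 25 → 26 → 27 → 28

Answer: 28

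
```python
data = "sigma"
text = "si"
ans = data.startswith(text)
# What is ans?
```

Trace:
`data = "sigma"` → data = 'sigma'
`text = "si"` → text = 'si'
`ans = data.startswith(text)` → ans = True
So ans = True

Answer: True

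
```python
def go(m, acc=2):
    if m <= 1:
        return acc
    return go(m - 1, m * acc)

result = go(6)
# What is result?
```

Accumulator trace (n, acc): (6, 2) -> (5, 12) -> (4, 60) -> (3, 240) -> (2, 720) -> (1, 1440) -> return 1440

Answer: 1440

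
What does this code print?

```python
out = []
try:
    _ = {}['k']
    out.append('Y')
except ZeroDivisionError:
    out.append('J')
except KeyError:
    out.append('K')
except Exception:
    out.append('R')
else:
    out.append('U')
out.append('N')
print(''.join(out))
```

Execution trace: 'K' (except KeyError) → 'N' (after the try/except). Output: KN

Answer: KN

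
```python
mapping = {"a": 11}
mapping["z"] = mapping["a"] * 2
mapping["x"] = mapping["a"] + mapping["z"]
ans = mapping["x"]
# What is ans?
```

Trace:
`mapping = {"a": 11}` → mapping = {'a': 11}
`mapping["z"] = mapping["a"] * 2` → mapping = {'a': 11, 'z': 22}
`mapping["x"] = mapping["a"] + mapping["z"]` → mapping = {'a': 11, 'z': 22, 'x': 33}
`ans = mapping["x"]` → ans = 33
So ans = 33

Answer: 33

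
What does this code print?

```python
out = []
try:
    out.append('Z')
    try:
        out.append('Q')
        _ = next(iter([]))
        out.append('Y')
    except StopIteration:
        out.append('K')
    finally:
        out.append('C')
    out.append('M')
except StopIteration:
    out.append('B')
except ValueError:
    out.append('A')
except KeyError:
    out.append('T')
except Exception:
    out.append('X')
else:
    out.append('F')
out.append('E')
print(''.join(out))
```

Execution trace: 'Z' (try body) → 'Q' (inner try body) → 'K' (inner except StopIteration) → 'C' (inner finally) → 'M' (try body, no exception) → 'F' (else) → 'E' (after the try/except). Output: ZQKCMFE

Answer: ZQKCMFE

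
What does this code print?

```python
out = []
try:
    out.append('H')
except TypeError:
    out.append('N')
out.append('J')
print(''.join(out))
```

Execution trace: 'H' (try body, no exception) → 'J' (after the try/except). Output: HJ

Answer: HJ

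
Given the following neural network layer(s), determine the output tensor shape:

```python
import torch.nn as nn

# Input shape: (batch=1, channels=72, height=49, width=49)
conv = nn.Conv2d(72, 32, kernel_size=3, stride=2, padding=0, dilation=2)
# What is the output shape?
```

Input: (1, 72, 49, 49) -> Output: (1, 32, 23, 23)

Answer: (1, 32, 23, 23)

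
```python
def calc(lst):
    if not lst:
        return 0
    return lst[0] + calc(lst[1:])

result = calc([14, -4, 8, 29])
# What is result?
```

14 + (-4) + 8 + 29 + 0 = 47

Answer: 47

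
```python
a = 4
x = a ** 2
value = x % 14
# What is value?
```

Trace:
`a = 4` → a = 4
`x = a ** 2` → x = 16
`value = x % 14` → value = 2
So value = 2

Answer: 2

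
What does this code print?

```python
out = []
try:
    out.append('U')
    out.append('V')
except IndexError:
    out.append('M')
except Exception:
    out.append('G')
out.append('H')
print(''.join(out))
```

Execution trace: 'U' (try body) → 'V' (try body, no exception) → 'H' (after the try/except). Output: UVH

Answer: UVH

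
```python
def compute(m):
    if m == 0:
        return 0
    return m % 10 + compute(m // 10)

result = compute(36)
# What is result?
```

Sum of digits of 36: 6 + 3 = 9

Answer: 9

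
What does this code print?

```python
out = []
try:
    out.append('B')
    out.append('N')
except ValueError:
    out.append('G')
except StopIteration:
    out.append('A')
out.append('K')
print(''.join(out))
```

Execution trace: 'B' (try body) → 'N' (try body, no exception) → 'K' (after the try/except). Output: BNK

Answer: BNK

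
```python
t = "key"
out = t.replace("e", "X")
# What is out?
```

Trace:
`t = "key"` → t = 'key'
`out = t.replace("e", "X")` → out = 'kXy'
So out = 'kXy'

Answer: 'kXy'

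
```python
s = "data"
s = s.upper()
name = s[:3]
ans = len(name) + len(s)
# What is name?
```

Trace:
`s = "data"` → s = 'data'
`s = s.upper()` → s = 'DATA'
`name = s[:3]` → name = 'DAT'
`ans = len(name) + len(s)` → ans = 7
So name = 'DAT'

Answer: 'DAT'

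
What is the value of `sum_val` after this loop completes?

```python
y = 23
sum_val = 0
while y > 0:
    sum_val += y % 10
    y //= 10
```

Sum digits of 23
`sum_val` takes the values: 0 → 3 → 5

Answer: 5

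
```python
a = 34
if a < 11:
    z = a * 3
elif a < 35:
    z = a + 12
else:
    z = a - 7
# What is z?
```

Trace:
`a = 34` → a = 34
`if a < 11: ...` → a < 11 is False, a < 35 is True → z = 46
So z = 46

Answer: 46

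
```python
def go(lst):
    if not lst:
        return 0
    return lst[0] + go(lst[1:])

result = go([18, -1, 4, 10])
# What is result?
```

18 + (-1) + 4 + 10 + 0 = 31

Answer: 31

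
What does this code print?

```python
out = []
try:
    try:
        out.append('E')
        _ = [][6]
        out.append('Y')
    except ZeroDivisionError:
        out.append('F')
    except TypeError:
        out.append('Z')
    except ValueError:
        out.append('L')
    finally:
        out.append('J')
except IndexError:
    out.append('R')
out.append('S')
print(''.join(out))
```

Execution trace: 'E' (try body) → 'J' (finally) → 'R' (outer except IndexError) → 'S' (after the try/except). Output: EJRS

Answer: EJRS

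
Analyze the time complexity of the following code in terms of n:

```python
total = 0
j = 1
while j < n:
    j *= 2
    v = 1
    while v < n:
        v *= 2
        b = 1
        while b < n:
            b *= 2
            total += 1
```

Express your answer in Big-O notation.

Each loop level contributes: log n × log n × log n. Multiplying the contributions gives O(log^3 n).

Answer: O(log^3 n)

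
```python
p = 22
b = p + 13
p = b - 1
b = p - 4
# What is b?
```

Trace:
`p = 22` → p = 22
`b = p + 13` → b = 35
`p = b - 1` → p = 34
`b = p - 4` → b = 30
So b = 30

Answer: 30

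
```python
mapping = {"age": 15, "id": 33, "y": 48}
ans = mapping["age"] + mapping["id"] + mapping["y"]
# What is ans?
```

Trace:
`mapping = {"age": 15, "id": 33, "y": 48}` → mapping = {'age': 15, 'id': 33, 'y': 48}
`ans = mapping["age"] + mapping["id"] + mapping["y"]` → ans = 96
So ans = 96

Answer: 96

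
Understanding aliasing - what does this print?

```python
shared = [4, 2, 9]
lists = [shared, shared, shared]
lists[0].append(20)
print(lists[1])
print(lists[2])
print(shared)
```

Key concept: list of same reference.
Step by step:
`shared = [4, 2, 9]` → shared = [4, 2, 9]
`lists = [shared, shared, shared]` → lists = [[4, 2, 9], [4, 2, 9], [4, 2, 9]]
`lists[0].append(20)` → shared = [4, 2, 9, 20]; lists = [[4, 2, 9, 20], [4, 2, 9, 20], [4, 2, 9, 20]]
`print(lists[1])` → prints [4, 2, 9, 20]
`print(lists[2])` → prints [4, 2, 9, 20]
`print(shared)` → prints [4, 2, 9, 20]

Answer:
[4, 2, 9, 20]
[4, 2, 9, 20]
[4, 2, 9, 20]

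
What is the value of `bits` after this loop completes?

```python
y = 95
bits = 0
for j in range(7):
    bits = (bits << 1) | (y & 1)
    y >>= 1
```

Reverse lowest 7 bits of 95
`bits` takes the values: 0 → 1 → 3 → 7 → 15 → 31 → 62 → 125

Answer: 125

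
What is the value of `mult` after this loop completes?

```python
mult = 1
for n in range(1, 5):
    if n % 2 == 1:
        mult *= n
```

Product of odd numbers 1 to 4
`mult` takes the values: 1 → 3

Answer: 3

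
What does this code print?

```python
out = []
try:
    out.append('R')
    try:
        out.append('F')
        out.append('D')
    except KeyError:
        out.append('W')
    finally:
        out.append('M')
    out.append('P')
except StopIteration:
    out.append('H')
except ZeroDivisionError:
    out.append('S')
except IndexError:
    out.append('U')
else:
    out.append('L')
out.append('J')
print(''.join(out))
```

Execution trace: 'R' (try body) → 'F' (inner try body) → 'D' (inner try body, no exception) → 'M' (inner finally) → 'P' (try body, no exception) → 'L' (else) → 'J' (after the try/except). Output: RFDMPLJ

Answer: RFDMPLJ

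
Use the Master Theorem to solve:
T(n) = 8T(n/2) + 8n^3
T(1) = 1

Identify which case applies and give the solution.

a=8, b=2, f(n)=8n^3. log_2(8) = 3. Since c=3 = 3, Case 2 applies: T(n) = Θ(n^log_b(a) · log n) = O(n^3 log n).

Answer: O(n^3 log n) - Case 2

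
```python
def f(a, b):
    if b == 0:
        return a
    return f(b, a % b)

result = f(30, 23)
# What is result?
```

f(30, 23) -> f(23, 7) -> f(7, 2) -> f(2, 1) -> f(1, 0) -> 1

Answer: 1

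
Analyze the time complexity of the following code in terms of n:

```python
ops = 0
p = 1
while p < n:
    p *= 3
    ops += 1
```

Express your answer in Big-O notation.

Each loop level contributes: log n. Multiplying the contributions gives O(log n).

Answer: O(log n)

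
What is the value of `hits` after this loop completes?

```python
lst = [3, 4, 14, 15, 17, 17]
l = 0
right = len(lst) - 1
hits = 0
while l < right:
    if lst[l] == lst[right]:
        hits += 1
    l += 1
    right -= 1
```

Count matching pairs from ends
`hits` takes the values: 0

Answer: 0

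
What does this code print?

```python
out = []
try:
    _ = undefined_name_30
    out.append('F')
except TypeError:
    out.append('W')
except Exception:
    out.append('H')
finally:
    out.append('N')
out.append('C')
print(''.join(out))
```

Execution trace: 'H' (except Exception) → 'N' (finally) → 'C' (after the try/except). Output: HNC

Answer: HNC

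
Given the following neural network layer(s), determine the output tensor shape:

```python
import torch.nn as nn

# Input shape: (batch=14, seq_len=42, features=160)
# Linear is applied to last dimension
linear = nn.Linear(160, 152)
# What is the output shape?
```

Input: (14, 42, 160) -> Output: (14, 42, 152)

Answer: (14, 42, 152)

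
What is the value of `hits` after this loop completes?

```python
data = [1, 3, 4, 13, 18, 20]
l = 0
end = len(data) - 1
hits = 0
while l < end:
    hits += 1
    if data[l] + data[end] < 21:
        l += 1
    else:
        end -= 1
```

Steps to find pair summing to 21
`hits` takes the values: 0 → 1 → 2 → 3 → 4 → 5

Answer: 5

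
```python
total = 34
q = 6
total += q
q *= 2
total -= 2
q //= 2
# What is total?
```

Trace:
`total = 34` → total = 34
`q = 6` → q = 6
`total += q` → total = 40
`q *= 2` → q = 12
`total -= 2` → total = 38
`q //= 2` → q = 6
So total = 38

Answer: 38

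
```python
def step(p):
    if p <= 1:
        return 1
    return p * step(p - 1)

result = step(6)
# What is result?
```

step(6) = 6 * 5 * 4 * 3 * 2 * 1 = 720

Answer: 720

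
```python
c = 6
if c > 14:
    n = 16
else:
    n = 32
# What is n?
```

Trace:
`c = 6` → c = 6
`if c > 14: ...` → c > 14 is False, take else branch → n = 32
So n = 32

Answer: 32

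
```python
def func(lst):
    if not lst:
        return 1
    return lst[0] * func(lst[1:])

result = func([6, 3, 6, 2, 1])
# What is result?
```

Product over [6, 3, 6, 2, 1] = 6 * 3 * 6 * 2 * 1 = 216

Answer: 216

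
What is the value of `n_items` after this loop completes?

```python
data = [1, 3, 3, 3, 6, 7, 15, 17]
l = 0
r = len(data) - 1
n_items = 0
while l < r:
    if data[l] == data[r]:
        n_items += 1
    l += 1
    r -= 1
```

Count matching pairs from ends
`n_items` takes the values: 0

Answer: 0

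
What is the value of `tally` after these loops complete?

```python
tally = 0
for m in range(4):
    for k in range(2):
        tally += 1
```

4 * 2 = 8
`tally` takes the values: 0 → 1 → 2 → 3 → 4 → 5 → 6 → 7 → 8

Answer: 8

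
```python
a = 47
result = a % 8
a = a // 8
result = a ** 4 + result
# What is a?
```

Trace:
`a = 47` → a = 47
`result = a % 8` → result = 7
`a = a // 8` → a = 5
`result = a ** 4 + result` → result = 632
So a = 5

Answer: 5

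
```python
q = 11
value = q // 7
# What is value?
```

Trace:
`q = 11` → q = 11
`value = q // 7` → value = 1
So value = 1

Answer: 1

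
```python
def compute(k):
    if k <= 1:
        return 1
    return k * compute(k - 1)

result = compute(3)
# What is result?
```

compute(3) = 3 * 2 * 1 = 6

Answer: 6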